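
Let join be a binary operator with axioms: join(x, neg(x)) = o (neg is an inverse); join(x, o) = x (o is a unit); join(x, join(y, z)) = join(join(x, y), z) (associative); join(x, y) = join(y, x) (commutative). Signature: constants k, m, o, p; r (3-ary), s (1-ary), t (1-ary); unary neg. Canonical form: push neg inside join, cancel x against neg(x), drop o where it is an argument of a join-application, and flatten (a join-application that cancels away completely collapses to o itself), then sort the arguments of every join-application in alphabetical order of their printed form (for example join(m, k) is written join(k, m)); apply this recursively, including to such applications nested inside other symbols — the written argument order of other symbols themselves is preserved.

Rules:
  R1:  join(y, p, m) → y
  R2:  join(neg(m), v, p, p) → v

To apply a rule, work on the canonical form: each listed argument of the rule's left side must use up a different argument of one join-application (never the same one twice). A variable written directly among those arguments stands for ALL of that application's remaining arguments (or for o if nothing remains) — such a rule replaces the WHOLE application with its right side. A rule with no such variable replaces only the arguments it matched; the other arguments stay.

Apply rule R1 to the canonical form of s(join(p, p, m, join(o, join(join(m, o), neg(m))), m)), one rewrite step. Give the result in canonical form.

Answer: s(join(m, p))

Derivation:
Canonical form:  s(join(m, m, p, p))
Match R1:  consume m, p;  y := join(m, p)
Every leftover argument binds to the variable; the entire application is replaced.
New term:  s(join(m, p))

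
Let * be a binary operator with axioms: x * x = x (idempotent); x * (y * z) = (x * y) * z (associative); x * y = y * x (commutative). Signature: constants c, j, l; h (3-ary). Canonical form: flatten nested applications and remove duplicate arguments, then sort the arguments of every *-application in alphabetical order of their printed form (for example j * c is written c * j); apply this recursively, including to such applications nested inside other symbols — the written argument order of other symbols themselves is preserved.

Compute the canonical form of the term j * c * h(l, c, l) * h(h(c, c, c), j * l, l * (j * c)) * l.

Inside:  h(h(c, c, c), j * l, l * (j * c))  →  h(h(c, c, c), j * l, c * j * l)
Sort arguments:  c * h(h(c, c, c), j * l, c * j * l) * h(l, c, l) * j * l

Answer: c * h(h(c, c, c), j * l, c * j * l) * h(l, c, l) * j * l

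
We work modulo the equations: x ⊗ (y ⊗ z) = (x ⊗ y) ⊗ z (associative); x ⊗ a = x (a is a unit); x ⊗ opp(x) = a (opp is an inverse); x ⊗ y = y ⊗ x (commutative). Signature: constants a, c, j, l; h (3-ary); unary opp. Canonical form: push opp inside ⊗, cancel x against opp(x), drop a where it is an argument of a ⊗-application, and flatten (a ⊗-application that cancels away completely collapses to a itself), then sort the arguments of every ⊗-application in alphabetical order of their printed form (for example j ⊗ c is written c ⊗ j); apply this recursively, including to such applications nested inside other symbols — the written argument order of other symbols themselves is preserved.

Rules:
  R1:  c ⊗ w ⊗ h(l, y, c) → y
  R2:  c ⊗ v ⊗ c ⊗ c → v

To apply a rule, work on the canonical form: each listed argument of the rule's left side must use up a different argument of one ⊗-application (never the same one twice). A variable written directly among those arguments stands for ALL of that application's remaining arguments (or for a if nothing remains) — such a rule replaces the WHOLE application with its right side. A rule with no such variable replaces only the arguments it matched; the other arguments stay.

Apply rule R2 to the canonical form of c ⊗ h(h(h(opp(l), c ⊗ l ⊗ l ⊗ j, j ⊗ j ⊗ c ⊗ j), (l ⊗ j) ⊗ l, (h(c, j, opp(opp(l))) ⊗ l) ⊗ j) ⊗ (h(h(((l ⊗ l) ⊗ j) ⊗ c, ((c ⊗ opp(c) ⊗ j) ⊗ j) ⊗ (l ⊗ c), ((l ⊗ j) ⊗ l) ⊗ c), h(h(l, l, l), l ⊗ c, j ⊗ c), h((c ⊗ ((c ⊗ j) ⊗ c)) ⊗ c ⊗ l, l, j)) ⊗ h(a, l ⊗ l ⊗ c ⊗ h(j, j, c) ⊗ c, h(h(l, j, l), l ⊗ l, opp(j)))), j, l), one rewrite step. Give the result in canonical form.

Canonical form:  c ⊗ h(h(a, c ⊗ c ⊗ h(j, j, c) ⊗ l ⊗ l, h(h(l, j, l), l ⊗ l, opp(j))) ⊗ h(h(c ⊗ j ⊗ l ⊗ l, c ⊗ j ⊗ j ⊗ l, c ⊗ j ⊗ l ⊗ l), h(h(l, l, l), c ⊗ l, c ⊗ j), h(c ⊗ c ⊗ c ⊗ c ⊗ j ⊗ l, l, j)) ⊗ h(h(opp(l), c ⊗ j ⊗ l ⊗ l, c ⊗ j ⊗ j ⊗ j), j ⊗ l ⊗ l, h(c, j, l) ⊗ j ⊗ l), j, l)
Apply R2:  consuming c, c, c;  v := c ⊗ j ⊗ l
Every leftover argument binds to the variable; the entire application is replaced.
Giving:  c ⊗ h(h(a, c ⊗ c ⊗ h(j, j, c) ⊗ l ⊗ l, h(h(l, j, l), l ⊗ l, opp(j))) ⊗ h(h(c ⊗ j ⊗ l ⊗ l, c ⊗ j ⊗ j ⊗ l, c ⊗ j ⊗ l ⊗ l), h(h(l, l, l), c ⊗ l, c ⊗ j), h(c ⊗ j ⊗ l, l, j)) ⊗ h(h(opp(l), c ⊗ j ⊗ l ⊗ l, c ⊗ j ⊗ j ⊗ j), j ⊗ l ⊗ l, h(c, j, l) ⊗ j ⊗ l), j, l)

Answer: c ⊗ h(h(a, c ⊗ c ⊗ h(j, j, c) ⊗ l ⊗ l, h(h(l, j, l), l ⊗ l, opp(j))) ⊗ h(h(c ⊗ j ⊗ l ⊗ l, c ⊗ j ⊗ j ⊗ l, c ⊗ j ⊗ l ⊗ l), h(h(l, l, l), c ⊗ l, c ⊗ j), h(c ⊗ j ⊗ l, l, j)) ⊗ h(h(opp(l), c ⊗ j ⊗ l ⊗ l, c ⊗ j ⊗ j ⊗ j), j ⊗ l ⊗ l, h(c, j, l) ⊗ j ⊗ l), j, l)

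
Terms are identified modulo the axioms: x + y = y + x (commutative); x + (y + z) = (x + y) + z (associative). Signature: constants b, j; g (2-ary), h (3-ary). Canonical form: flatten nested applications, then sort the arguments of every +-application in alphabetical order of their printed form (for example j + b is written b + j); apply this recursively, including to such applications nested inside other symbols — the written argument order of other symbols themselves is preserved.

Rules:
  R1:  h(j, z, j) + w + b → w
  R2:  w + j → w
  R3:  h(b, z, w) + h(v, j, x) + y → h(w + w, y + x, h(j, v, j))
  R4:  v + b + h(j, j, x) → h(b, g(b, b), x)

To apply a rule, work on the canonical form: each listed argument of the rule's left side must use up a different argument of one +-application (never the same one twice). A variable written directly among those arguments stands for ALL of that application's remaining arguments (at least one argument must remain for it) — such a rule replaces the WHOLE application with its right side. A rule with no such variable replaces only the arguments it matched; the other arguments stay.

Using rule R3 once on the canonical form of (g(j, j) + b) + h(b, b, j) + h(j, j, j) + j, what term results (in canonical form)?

Answer: h(j + j, b + g(j, j) + j + j, h(j, j, j))

Derivation:
Canonical form:  b + g(j, j) + h(b, b, j) + h(j, j, j) + j
Apply R3:  consuming h(b, b, j), h(j, j, j);  v := j, w := j, x := j, y := b + g(j, j) + j, z := b
The variable takes the whole remainder — replace the entire application.
Giving:  h(j + j, b + g(j, j) + j + j, h(j, j, j))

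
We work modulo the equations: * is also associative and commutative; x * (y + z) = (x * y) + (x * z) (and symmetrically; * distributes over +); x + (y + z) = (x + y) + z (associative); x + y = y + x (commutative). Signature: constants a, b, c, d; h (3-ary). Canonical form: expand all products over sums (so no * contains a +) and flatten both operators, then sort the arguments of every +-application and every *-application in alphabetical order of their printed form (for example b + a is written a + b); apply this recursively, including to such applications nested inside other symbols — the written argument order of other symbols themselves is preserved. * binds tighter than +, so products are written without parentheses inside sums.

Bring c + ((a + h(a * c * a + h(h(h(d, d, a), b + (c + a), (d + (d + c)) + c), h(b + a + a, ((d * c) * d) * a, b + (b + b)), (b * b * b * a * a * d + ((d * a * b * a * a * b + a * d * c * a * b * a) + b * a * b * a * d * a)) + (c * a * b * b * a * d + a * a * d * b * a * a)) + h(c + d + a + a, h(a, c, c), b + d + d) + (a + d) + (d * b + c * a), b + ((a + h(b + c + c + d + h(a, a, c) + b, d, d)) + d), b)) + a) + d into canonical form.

Merge nested applications:  c + a + h(a + a * a * c + a * c + b * d + d + h(a + a + c + d, h(a, c, c), b + d + d) + h(h(h(d, d, a), a + b + c, c + c + d + d), h(a + a + b, a * c * d * d, b + b + b), a * a * a * a * b * d + a * a * a * b * b * d + a * a * a * b * b * d + a * a * a * b * c * d + a * a * b * b * b * d + a * a * b * b * c * d), a + b + d + h(b + b + c + c + d + h(a, a, c), d, d), b) + a + d
Order the arguments:  a + a + c + d + h(a + a * a * c + a * c + b * d + d + h(a + a + c + d, h(a, c, c), b + d + d) + h(h(h(d, d, a), a + b + c, c + c + d + d), h(a + a + b, a * c * d * d, b + b + b), a * a * a * a * b * d + a * a * a * b * b * d + a * a * a * b * b * d + a * a * a * b * c * d + a * a * b * b * b * d + a * a * b * b * c * d), a + b + d + h(b + b + c + c + d + h(a, a, c), d, d), b)

Answer: a + a + c + d + h(a + a * a * c + a * c + b * d + d + h(a + a + c + d, h(a, c, c), b + d + d) + h(h(h(d, d, a), a + b + c, c + c + d + d), h(a + a + b, a * c * d * d, b + b + b), a * a * a * a * b * d + a * a * a * b * b * d + a * a * a * b * b * d + a * a * a * b * c * d + a * a * b * b * b * d + a * a * b * b * c * d), a + b + d + h(b + b + c + c + d + h(a, a, c), d, d), b)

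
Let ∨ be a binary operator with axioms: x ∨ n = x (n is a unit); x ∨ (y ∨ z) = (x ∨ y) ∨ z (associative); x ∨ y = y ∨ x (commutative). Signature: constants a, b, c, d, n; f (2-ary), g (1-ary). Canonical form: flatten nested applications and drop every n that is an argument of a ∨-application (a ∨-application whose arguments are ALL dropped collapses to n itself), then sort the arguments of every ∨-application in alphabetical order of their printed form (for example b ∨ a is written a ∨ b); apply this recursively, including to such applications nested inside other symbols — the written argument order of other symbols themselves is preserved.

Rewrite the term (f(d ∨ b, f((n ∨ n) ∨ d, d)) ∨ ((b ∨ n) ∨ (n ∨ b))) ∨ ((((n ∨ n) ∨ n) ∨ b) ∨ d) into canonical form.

Un-nest:  f(d ∨ b, f((n ∨ n) ∨ d, d)) ∨ b ∨ n ∨ n ∨ b ∨ n ∨ n ∨ n ∨ b ∨ d
Simplify inside:  f(d ∨ b, f((n ∨ n) ∨ d, d))  →  f(b ∨ d, f(d, d))
Unit:  drop n (×5)
Sort:  b ∨ b ∨ b ∨ d ∨ f(b ∨ d, f(d, d))

Answer: b ∨ b ∨ b ∨ d ∨ f(b ∨ d, f(d, d))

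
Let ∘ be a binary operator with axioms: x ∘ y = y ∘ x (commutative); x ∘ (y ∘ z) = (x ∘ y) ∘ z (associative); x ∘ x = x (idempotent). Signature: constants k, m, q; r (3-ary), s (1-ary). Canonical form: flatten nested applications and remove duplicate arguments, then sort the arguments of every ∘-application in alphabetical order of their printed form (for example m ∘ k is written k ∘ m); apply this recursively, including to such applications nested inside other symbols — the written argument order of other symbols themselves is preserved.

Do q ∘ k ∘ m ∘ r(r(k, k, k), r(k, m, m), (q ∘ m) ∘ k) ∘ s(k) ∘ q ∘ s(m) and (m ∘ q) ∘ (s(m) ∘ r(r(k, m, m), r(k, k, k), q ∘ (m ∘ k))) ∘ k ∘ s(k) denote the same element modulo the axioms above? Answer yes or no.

Answer: no — k ∘ m ∘ q ∘ r(r(k, k, k), r(k, m, m), k ∘ m ∘ q) ∘ s(k) ∘ s(m) vs k ∘ m ∘ q ∘ r(r(k, m, m), r(k, k, k), k ∘ m ∘ q) ∘ s(k) ∘ s(m)

Derivation:
Left:  q ∘ k ∘ m ∘ r(r(k, k, k), r(k, m, m), (q ∘ m) ∘ k) ∘ s(k) ∘ q ∘ s(m)
  Canonicalize subterm:  r(r(k, k, k), r(k, m, m), (q ∘ m) ∘ k)  →  r(r(k, k, k), r(k, m, m), k ∘ m ∘ q)
  Drop duplicates:  drop duplicate q
  Sort arguments:  k ∘ m ∘ q ∘ r(r(k, k, k), r(k, m, m), k ∘ m ∘ q) ∘ s(k) ∘ s(m)
Right:  (m ∘ q) ∘ (s(m) ∘ r(r(k, m, m), r(k, k, k), q ∘ (m ∘ k))) ∘ k ∘ s(k)
  Merge nested applications:  m ∘ q ∘ s(m) ∘ r(r(k, m, m), r(k, k, k), q ∘ (m ∘ k)) ∘ k ∘ s(k)
  Simplify inside:  r(r(k, m, m), r(k, k, k), q ∘ (m ∘ k))  →  r(r(k, m, m), r(k, k, k), k ∘ m ∘ q)
  Order the arguments:  k ∘ m ∘ q ∘ r(r(k, m, m), r(k, k, k), k ∘ m ∘ q) ∘ s(k) ∘ s(m)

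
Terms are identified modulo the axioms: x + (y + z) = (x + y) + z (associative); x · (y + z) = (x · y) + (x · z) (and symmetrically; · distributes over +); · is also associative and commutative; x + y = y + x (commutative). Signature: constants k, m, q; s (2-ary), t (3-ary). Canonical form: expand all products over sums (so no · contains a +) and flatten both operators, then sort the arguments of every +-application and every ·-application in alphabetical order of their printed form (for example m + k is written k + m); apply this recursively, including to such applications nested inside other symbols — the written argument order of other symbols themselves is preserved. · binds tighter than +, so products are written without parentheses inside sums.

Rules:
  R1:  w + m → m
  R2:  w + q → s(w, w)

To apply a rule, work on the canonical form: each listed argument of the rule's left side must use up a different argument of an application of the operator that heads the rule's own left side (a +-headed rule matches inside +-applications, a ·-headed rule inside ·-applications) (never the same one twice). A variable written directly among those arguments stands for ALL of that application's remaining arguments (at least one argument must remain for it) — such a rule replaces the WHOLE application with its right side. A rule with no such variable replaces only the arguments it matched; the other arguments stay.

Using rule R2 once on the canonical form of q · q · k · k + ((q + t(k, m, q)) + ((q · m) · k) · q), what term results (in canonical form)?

Canonical form:  k · k · q · q + k · m · q · q + q + t(k, m, q)
R2 matches:  uses q;  w := k · k · q · q + k · m · q · q + t(k, m, q)
The variable takes the whole remainder — replace the entire application.
Result:  s(k · k · q · q + k · m · q · q + t(k, m, q), k · k · q · q + k · m · q · q + t(k, m, q))

Answer: s(k · k · q · q + k · m · q · q + t(k, m, q), k · k · q · q + k · m · q · q + t(k, m, q))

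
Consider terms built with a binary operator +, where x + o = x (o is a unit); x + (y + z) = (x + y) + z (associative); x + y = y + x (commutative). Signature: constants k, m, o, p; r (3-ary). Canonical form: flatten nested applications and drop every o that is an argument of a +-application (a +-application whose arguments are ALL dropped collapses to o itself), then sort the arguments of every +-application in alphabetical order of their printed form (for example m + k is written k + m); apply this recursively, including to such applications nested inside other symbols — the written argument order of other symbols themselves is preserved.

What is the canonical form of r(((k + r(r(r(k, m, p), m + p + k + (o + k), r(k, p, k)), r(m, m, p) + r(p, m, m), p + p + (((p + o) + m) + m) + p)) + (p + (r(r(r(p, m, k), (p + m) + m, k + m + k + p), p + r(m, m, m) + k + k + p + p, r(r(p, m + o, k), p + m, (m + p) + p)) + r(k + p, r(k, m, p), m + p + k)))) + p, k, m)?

Answer: r(k + p + p + r(k + p, r(k, m, p), k + m + p) + r(r(r(k, m, p), k + k + m + p, r(k, p, k)), r(m, m, p) + r(p, m, m), m + m + p + p + p + p) + r(r(r(p, m, k), m + m + p, k + k + m + p), k + k + p + p + p + r(m, m, m), r(r(p, m, k), m + p, m + p + p)), k, m)

Derivation:
Descend into:  ((k + r(r(r(k, m, p), m + p + k + (o + k), r(k, p, k)), r(m, m, p) + r(p, m, m), p + p + (((p + o) + m) + m) + p)) + (p + (r(r(r(p, m, k), (p + m) + m, k + m + k + p), p + r(m, m, m) + k + k + p + p, r(r(p, m + o, k), p + m, (m + p) + p)) + r(k + p, r(k, m, p), m + p + k)))) + p
Flatten:  k + r(r(r(k, m, p), m + p + k + (o + k), r(k, p, k)), r(m, m, p) + r(p, m, m), p + p + (((p + o) + m) + m) + p) + p + r(r(r(p, m, k), (p + m) + m, k + m + k + p), p + r(m, m, m) + k + k + p + p, r(r(p, m + o, k), p + m, (m + p) + p)) + r(k + p, r(k, m, p), m + p + k) + p
Simplify inside:  r(r(r(k, m, p), m + p + k + (o + k), r(k, p, k)), r(m, m, p) + r(p, m, m), p + p + (((p + o) + m) + m) + p)  →  r(r(r(k, m, p), k + k + m + p, r(k, p, k)), r(m, m, p) + r(p, m, m), m + m + p + p + p + p)
Inside:  r(r(r(p, m, k), (p + m) + m, k + m + k + p), p + r(m, m, m) + k + k + p + p, r(r(p, m + o, k), p + m, (m + p) + p))  →  r(r(r(p, m, k), m + m + p, k + k + m + p), k + k + p + p + p + r(m, m, m), r(r(p, m, k), m + p, m + p + p))
Simplify inside:  r(k + p, r(k, m, p), m + p + k)  →  r(k + p, r(k, m, p), k + m + p)
Sort:  k + p + p + r(k + p, r(k, m, p), k + m + p) + r(r(r(k, m, p), k + k + m + p, r(k, p, k)), r(m, m, p) + r(p, m, m), m + m + p + p + p + p) + r(r(r(p, m, k), m + m + p, k + k + m + p), k + k + p + p + p + r(m, m, m), r(r(p, m, k), m + p, m + p + p))
Rebuild:  r(k + p + p + r(k + p, r(k, m, p), k + m + p) + r(r(r(k, m, p), k + k + m + p, r(k, p, k)), r(m, m, p) + r(p, m, m), m + m + p + p + p + p) + r(r(r(p, m, k), m + m + p, k + k + m + p), k + k + p + p + p + r(m, m, m), r(r(p, m, k), m + p, m + p + p)), k, m)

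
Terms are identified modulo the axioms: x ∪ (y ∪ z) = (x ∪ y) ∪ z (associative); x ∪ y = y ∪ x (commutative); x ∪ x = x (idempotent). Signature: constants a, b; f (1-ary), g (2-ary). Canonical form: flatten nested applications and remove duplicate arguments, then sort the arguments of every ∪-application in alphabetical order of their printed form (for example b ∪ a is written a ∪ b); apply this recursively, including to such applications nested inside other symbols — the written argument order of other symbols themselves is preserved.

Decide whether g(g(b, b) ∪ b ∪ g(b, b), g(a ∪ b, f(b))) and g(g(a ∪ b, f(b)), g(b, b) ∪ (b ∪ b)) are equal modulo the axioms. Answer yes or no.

Left:  g(g(b, b) ∪ b ∪ g(b, b), g(a ∪ b, f(b)))
  Descend into:  g(b, b) ∪ b ∪ g(b, b)
  Idempotence:  drop duplicate g(b, b)
  Order the arguments:  b ∪ g(b, b)
  Rebuild:  g(b ∪ g(b, b), g(a ∪ b, f(b)))
Right:  g(g(a ∪ b, f(b)), g(b, b) ∪ (b ∪ b))
  Work inside:  g(b, b) ∪ (b ∪ b)
  Merge nested applications:  g(b, b) ∪ b ∪ b
  Idempotence:  drop duplicate b
  Order the arguments:  b ∪ g(b, b)
  Rebuild:  g(g(a ∪ b, f(b)), b ∪ g(b, b))

Answer: no — g(b ∪ g(b, b), g(a ∪ b, f(b))) vs g(g(a ∪ b, f(b)), b ∪ g(b, b))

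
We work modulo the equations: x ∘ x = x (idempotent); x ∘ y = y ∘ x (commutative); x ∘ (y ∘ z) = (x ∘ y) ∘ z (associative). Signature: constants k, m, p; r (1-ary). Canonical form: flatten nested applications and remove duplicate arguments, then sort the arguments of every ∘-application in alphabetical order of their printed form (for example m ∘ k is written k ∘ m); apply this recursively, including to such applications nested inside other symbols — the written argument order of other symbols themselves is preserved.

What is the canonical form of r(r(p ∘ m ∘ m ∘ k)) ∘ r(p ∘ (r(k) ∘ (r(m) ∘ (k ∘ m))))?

Simplify inside:  r(r(p ∘ m ∘ m ∘ k))  →  r(r(k ∘ m ∘ p))
Simplify inside:  r(p ∘ (r(k) ∘ (r(m) ∘ (k ∘ m))))  →  r(k ∘ m ∘ p ∘ r(k) ∘ r(m))
Order the arguments:  r(k ∘ m ∘ p ∘ r(k) ∘ r(m)) ∘ r(r(k ∘ m ∘ p))

Answer: r(k ∘ m ∘ p ∘ r(k) ∘ r(m)) ∘ r(r(k ∘ m ∘ p))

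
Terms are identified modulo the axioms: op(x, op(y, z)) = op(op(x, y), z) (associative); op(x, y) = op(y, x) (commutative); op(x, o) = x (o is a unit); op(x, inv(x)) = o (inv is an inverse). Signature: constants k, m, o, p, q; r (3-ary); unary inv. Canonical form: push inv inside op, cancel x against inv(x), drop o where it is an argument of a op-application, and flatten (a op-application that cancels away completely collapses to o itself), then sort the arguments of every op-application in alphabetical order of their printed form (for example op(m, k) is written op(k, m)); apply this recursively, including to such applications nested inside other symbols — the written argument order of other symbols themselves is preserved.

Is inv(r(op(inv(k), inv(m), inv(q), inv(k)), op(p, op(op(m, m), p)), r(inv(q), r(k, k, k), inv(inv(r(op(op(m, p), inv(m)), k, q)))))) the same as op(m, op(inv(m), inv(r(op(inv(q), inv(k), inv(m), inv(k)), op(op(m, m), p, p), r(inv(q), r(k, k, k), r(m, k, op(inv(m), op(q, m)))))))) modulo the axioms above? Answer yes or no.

Answer: no — inv(r(op(inv(k), inv(k), inv(m), inv(q)), op(m, m, p, p), r(inv(q), r(k, k, k), r(p, k, q)))) vs inv(r(op(inv(k), inv(k), inv(m), inv(q)), op(m, m, p, p), r(inv(q), r(k, k, k), r(m, k, q))))

Derivation:
Left:  inv(r(op(inv(k), inv(m), inv(q), inv(k)), op(p, op(op(m, m), p)), r(inv(q), r(k, k, k), inv(inv(r(op(op(m, p), inv(m)), k, q))))))
  Push inv inside:  distribute inv over op and collapse double inv
  Combine occurrences:  inv(r(op(inv(k), inv(k), inv(m), inv(q)), op(m, m, p, p), r(inv(q), r(k, k, k), r(p, k, q))))
Right:  op(m, op(inv(m), inv(r(op(inv(q), inv(k), inv(m), inv(k)), op(op(m, m), p, p), r(inv(q), r(k, k, k), r(m, k, op(inv(m), op(q, m))))))))
  Cancel inverse pairs:  m cancels
  Combine occurrences:  inv(r(op(inv(k), inv(k), inv(m), inv(q)), op(m, m, p, p), r(inv(q), r(k, k, k), r(m, k, q))))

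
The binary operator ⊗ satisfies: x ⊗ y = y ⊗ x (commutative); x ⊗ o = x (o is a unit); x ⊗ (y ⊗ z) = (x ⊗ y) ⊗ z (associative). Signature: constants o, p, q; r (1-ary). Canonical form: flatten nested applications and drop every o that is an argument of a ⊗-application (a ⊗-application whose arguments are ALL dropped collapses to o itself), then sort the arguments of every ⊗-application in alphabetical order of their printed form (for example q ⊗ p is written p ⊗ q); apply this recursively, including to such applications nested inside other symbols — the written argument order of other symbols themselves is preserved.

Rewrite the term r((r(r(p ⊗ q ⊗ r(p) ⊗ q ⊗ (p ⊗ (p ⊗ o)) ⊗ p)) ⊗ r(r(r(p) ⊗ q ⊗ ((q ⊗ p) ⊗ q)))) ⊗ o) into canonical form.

Answer: r(r(r(p ⊗ p ⊗ p ⊗ p ⊗ q ⊗ q ⊗ r(p))) ⊗ r(r(p ⊗ q ⊗ q ⊗ q ⊗ r(p))))

Derivation:
Focus inside:  (r(r(p ⊗ q ⊗ r(p) ⊗ q ⊗ (p ⊗ (p ⊗ o)) ⊗ p)) ⊗ r(r(r(p) ⊗ q ⊗ ((q ⊗ p) ⊗ q)))) ⊗ o
Merge nested applications:  r(r(p ⊗ q ⊗ r(p) ⊗ q ⊗ (p ⊗ (p ⊗ o)) ⊗ p)) ⊗ r(r(r(p) ⊗ q ⊗ ((q ⊗ p) ⊗ q))) ⊗ o
Canonicalize subterm:  r(r(p ⊗ q ⊗ r(p) ⊗ q ⊗ (p ⊗ (p ⊗ o)) ⊗ p))  →  r(r(p ⊗ p ⊗ p ⊗ p ⊗ q ⊗ q ⊗ r(p)))
Inside:  r(r(r(p) ⊗ q ⊗ ((q ⊗ p) ⊗ q)))  →  r(r(p ⊗ q ⊗ q ⊗ q ⊗ r(p)))
Units out:  drop o
Sort:  r(r(p ⊗ p ⊗ p ⊗ p ⊗ q ⊗ q ⊗ r(p))) ⊗ r(r(p ⊗ q ⊗ q ⊗ q ⊗ r(p)))
Reassemble:  r(r(r(p ⊗ p ⊗ p ⊗ p ⊗ q ⊗ q ⊗ r(p))) ⊗ r(r(p ⊗ q ⊗ q ⊗ q ⊗ r(p))))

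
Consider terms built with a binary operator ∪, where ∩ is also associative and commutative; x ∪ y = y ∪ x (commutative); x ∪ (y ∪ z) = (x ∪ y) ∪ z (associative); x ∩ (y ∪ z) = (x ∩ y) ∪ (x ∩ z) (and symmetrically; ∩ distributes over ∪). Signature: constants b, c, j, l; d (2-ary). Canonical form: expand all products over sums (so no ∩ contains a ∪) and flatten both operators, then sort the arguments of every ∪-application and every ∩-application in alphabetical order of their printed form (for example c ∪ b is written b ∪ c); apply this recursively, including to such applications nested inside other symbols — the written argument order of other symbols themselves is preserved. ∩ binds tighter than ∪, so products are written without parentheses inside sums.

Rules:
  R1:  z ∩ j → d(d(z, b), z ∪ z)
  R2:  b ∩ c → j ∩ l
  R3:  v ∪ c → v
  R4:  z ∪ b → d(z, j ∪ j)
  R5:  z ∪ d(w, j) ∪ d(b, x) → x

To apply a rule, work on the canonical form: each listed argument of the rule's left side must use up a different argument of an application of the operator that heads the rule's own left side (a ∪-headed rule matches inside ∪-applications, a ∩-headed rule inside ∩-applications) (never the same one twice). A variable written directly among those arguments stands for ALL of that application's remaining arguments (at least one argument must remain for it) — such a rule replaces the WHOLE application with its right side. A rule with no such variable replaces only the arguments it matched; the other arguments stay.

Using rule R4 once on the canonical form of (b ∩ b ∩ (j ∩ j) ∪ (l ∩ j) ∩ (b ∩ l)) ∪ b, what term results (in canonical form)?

Answer: d(b ∩ b ∩ j ∩ j ∪ b ∩ j ∩ l ∩ l, j ∪ j)

Derivation:
Canonical form:  b ∪ b ∩ b ∩ j ∩ j ∪ b ∩ j ∩ l ∩ l
Match R4:  consume b;  z := b ∩ b ∩ j ∩ j ∪ b ∩ j ∩ l ∩ l
The variable takes the whole remainder — replace the entire application.
New term:  d(b ∩ b ∩ j ∩ j ∪ b ∩ j ∩ l ∩ l, j ∪ j)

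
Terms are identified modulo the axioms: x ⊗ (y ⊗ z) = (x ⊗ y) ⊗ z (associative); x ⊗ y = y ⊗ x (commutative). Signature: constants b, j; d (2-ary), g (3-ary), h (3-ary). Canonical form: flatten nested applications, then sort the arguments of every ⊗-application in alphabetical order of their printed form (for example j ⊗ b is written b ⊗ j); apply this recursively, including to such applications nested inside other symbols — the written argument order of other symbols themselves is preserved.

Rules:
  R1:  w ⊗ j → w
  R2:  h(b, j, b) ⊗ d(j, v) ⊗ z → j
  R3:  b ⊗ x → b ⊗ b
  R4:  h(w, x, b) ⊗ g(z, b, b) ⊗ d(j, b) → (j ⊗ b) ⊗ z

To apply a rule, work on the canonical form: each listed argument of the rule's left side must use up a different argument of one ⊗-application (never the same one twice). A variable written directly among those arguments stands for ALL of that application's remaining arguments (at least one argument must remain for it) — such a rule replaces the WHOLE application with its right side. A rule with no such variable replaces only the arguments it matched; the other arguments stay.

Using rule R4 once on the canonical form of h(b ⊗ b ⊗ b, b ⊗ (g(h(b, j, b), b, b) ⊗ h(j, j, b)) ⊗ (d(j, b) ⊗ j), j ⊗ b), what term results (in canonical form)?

Canonical form:  h(b ⊗ b ⊗ b, b ⊗ d(j, b) ⊗ g(h(b, j, b), b, b) ⊗ h(j, j, b) ⊗ j, b ⊗ j)
Apply R4:  consuming d(j, b), g(h(b, j, b), b, b), h(j, j, b);  w := j, x := j, z := h(b, j, b)
Giving:  h(b ⊗ b ⊗ b, b ⊗ b ⊗ h(b, j, b) ⊗ j ⊗ j, b ⊗ j)

Answer: h(b ⊗ b ⊗ b, b ⊗ b ⊗ h(b, j, b) ⊗ j ⊗ j, b ⊗ j)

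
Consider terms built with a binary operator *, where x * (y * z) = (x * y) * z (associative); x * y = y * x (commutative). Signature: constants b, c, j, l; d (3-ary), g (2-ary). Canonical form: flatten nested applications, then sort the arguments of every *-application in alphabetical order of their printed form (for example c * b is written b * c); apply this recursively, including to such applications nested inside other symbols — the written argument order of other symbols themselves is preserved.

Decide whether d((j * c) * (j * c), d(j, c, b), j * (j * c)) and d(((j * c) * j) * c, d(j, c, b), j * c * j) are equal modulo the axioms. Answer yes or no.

Left:  d((j * c) * (j * c), d(j, c, b), j * (j * c))
  Descend into:  (j * c) * (j * c)
  Un-nest:  j * c * j * c
  Sort:  c * c * j * j
  Put back:  d(c * c * j * j, d(j, c, b), c * j * j)
Right:  d(((j * c) * j) * c, d(j, c, b), j * c * j)
  Focus inside:  ((j * c) * j) * c
  Flatten:  j * c * j * c
  Sort arguments:  c * c * j * j
  Reassemble:  d(c * c * j * j, d(j, c, b), c * j * j)

Answer: yes — both canonical forms are d(c * c * j * j, d(j, c, b), c * j * j)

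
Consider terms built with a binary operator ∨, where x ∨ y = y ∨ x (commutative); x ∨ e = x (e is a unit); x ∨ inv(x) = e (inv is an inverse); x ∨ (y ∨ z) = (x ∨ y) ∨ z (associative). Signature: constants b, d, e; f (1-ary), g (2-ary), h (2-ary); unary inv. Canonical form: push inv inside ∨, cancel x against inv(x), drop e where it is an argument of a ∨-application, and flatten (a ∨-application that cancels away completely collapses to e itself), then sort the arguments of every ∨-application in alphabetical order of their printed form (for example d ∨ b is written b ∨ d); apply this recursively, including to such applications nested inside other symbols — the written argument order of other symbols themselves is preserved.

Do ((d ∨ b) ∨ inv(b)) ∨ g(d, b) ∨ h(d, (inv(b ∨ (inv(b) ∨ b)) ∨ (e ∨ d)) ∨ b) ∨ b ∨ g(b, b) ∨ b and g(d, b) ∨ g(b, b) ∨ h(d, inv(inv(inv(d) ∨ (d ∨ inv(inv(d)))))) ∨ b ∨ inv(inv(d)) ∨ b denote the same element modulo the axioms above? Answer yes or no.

Left:  ((d ∨ b) ∨ inv(b)) ∨ g(d, b) ∨ h(d, (inv(b ∨ (inv(b) ∨ b)) ∨ (e ∨ d)) ∨ b) ∨ b ∨ g(b, b) ∨ b
  Push inv inside:  distribute inv over ∨ and collapse double inv
  Combine occurrences:  d ∨ b ∨ b ∨ g(d, b) ∨ h(d, d) ∨ g(b, b)
  Sort:  b ∨ b ∨ d ∨ g(b, b) ∨ g(d, b) ∨ h(d, d)
Right:  g(d, b) ∨ g(b, b) ∨ h(d, inv(inv(inv(d) ∨ (d ∨ inv(inv(d)))))) ∨ b ∨ inv(inv(d)) ∨ b
  Push inv inside:  distribute inv over ∨ and collapse double inv
  Collect terms:  g(d, b) ∨ g(b, b) ∨ h(d, d) ∨ b ∨ b ∨ d
  Order the arguments:  b ∨ b ∨ d ∨ g(b, b) ∨ g(d, b) ∨ h(d, d)

Answer: yes — both canonical forms are b ∨ b ∨ d ∨ g(b, b) ∨ g(d, b) ∨ h(d, d)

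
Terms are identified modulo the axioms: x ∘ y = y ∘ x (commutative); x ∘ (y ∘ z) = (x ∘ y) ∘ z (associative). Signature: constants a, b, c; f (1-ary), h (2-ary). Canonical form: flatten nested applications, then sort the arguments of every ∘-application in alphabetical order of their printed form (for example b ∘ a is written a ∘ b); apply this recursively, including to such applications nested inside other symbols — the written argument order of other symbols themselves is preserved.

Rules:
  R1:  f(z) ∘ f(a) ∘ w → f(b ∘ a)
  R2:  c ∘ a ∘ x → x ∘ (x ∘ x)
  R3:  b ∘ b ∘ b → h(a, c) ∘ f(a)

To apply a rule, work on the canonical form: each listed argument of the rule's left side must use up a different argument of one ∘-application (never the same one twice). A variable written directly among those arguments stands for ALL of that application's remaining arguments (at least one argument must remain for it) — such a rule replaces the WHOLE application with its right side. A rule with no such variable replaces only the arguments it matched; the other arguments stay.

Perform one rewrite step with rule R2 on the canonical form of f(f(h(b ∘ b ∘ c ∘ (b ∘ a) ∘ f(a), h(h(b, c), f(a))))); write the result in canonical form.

Answer: f(f(h(b ∘ b ∘ b ∘ b ∘ b ∘ b ∘ b ∘ b ∘ b ∘ f(a) ∘ f(a) ∘ f(a), h(h(b, c), f(a)))))

Derivation:
Canonical form:  f(f(h(a ∘ b ∘ b ∘ b ∘ c ∘ f(a), h(h(b, c), f(a)))))
Apply R2:  consuming a, c;  x := b ∘ b ∘ b ∘ f(a)
Every leftover argument binds to the variable; the entire application is replaced.
Result:  f(f(h(b ∘ b ∘ b ∘ b ∘ b ∘ b ∘ b ∘ b ∘ b ∘ f(a) ∘ f(a) ∘ f(a), h(h(b, c), f(a)))))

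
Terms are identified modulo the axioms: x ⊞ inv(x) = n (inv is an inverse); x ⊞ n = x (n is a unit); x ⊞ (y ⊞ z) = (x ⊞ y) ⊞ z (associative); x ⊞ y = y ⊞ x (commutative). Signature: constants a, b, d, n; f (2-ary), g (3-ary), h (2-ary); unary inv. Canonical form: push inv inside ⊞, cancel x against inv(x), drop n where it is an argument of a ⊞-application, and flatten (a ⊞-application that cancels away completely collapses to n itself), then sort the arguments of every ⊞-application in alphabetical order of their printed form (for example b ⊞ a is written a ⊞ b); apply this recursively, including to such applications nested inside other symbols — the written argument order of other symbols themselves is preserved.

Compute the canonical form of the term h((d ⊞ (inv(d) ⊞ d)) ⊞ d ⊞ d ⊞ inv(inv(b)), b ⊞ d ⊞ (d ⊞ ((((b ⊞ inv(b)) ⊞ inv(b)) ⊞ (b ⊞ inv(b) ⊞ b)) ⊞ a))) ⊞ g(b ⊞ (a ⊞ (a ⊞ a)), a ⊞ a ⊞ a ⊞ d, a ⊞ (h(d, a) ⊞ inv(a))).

Push inv inside:  distribute inv over ⊞ and collapse double inv
Collect terms:  h(b ⊞ d ⊞ d ⊞ d, a ⊞ b ⊞ d ⊞ d) ⊞ g(a ⊞ a ⊞ a ⊞ b, a ⊞ a ⊞ a ⊞ d, h(d, a))
Sort:  g(a ⊞ a ⊞ a ⊞ b, a ⊞ a ⊞ a ⊞ d, h(d, a)) ⊞ h(b ⊞ d ⊞ d ⊞ d, a ⊞ b ⊞ d ⊞ d)

Answer: g(a ⊞ a ⊞ a ⊞ b, a ⊞ a ⊞ a ⊞ d, h(d, a)) ⊞ h(b ⊞ d ⊞ d ⊞ d, a ⊞ b ⊞ d ⊞ d)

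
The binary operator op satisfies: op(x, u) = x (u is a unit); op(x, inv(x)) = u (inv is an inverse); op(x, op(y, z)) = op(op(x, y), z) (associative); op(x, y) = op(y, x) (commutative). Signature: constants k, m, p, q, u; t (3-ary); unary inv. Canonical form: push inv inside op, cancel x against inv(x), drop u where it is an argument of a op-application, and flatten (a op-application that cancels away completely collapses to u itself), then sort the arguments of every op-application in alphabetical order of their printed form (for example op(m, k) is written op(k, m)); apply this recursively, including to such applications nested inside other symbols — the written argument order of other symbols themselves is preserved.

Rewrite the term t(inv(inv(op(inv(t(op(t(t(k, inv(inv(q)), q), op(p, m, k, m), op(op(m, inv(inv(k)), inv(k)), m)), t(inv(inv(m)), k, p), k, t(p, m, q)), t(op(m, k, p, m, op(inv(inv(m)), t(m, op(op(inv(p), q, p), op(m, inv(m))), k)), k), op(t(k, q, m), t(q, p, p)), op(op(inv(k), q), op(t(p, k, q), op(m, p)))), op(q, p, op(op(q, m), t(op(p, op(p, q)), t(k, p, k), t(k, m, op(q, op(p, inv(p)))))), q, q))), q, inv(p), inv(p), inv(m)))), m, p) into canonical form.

Answer: t(op(inv(m), inv(p), inv(p), inv(t(op(k, t(m, k, p), t(p, m, q), t(t(k, q, q), op(k, m, m, p), op(m, m))), t(op(k, k, m, m, m, p, t(m, q, k)), op(t(k, q, m), t(q, p, p)), op(inv(k), m, p, q, t(p, k, q))), op(m, p, q, q, q, q, t(op(p, p, q), t(k, p, k), t(k, m, q))))), q), m, p)

Derivation:
Work inside:  op(inv(t(op(t(t(k, inv(inv(q)), q), op(p, m, k, m), op(op(m, inv(inv(k)), inv(k)), m)), t(inv(inv(m)), k, p), k, t(p, m, q)), t(op(m, k, p, m, op(inv(inv(m)), t(m, op(op(inv(p), q, p), op(m, inv(m))), k)), k), op(t(k, q, m), t(q, p, p)), op(op(inv(k), q), op(t(p, k, q), op(m, p)))), op(q, p, op(op(q, m), t(op(p, op(p, q)), t(k, p, k), t(k, m, op(q, op(p, inv(p)))))), q, q))), q, inv(p), inv(p), inv(m))
Push inv inside:  distribute inv over op and collapse double inv
Combine occurrences:  op(inv(t(op(k, t(m, k, p), t(p, m, q), t(t(k, q, q), op(k, m, m, p), op(m, m))), t(op(k, k, m, m, m, p, t(m, q, k)), op(t(k, q, m), t(q, p, p)), op(inv(k), m, p, q, t(p, k, q))), op(m, p, q, q, q, q, t(op(p, p, q), t(k, p, k), t(k, m, q))))), q, inv(p), inv(p), inv(m))
Sort:  op(inv(m), inv(p), inv(p), inv(t(op(k, t(m, k, p), t(p, m, q), t(t(k, q, q), op(k, m, m, p), op(m, m))), t(op(k, k, m, m, m, p, t(m, q, k)), op(t(k, q, m), t(q, p, p)), op(inv(k), m, p, q, t(p, k, q))), op(m, p, q, q, q, q, t(op(p, p, q), t(k, p, k), t(k, m, q))))), q)
Put back:  t(op(inv(m), inv(p), inv(p), inv(t(op(k, t(m, k, p), t(p, m, q), t(t(k, q, q), op(k, m, m, p), op(m, m))), t(op(k, k, m, m, m, p, t(m, q, k)), op(t(k, q, m), t(q, p, p)), op(inv(k), m, p, q, t(p, k, q))), op(m, p, q, q, q, q, t(op(p, p, q), t(k, p, k), t(k, m, q))))), q), m, p)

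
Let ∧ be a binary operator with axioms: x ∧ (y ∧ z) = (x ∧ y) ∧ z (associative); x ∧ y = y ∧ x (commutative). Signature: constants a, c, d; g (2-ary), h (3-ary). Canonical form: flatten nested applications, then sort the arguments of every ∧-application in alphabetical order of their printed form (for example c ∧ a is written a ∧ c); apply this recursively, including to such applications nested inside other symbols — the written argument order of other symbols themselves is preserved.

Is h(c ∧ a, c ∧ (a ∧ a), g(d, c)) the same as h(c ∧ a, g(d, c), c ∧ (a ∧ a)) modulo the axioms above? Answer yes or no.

Left:  h(c ∧ a, c ∧ (a ∧ a), g(d, c))
  Descend into:  c ∧ (a ∧ a)
  Un-nest:  c ∧ a ∧ a
  Sort arguments:  a ∧ a ∧ c
  Put back:  h(a ∧ c, a ∧ a ∧ c, g(d, c))
Right:  h(c ∧ a, g(d, c), c ∧ (a ∧ a))
  Work inside:  c ∧ (a ∧ a)
  Un-nest:  c ∧ a ∧ a
  Sort arguments:  a ∧ a ∧ c
  Reassemble:  h(a ∧ c, g(d, c), a ∧ a ∧ c)

Answer: no — h(a ∧ c, a ∧ a ∧ c, g(d, c)) vs h(a ∧ c, g(d, c), a ∧ a ∧ c)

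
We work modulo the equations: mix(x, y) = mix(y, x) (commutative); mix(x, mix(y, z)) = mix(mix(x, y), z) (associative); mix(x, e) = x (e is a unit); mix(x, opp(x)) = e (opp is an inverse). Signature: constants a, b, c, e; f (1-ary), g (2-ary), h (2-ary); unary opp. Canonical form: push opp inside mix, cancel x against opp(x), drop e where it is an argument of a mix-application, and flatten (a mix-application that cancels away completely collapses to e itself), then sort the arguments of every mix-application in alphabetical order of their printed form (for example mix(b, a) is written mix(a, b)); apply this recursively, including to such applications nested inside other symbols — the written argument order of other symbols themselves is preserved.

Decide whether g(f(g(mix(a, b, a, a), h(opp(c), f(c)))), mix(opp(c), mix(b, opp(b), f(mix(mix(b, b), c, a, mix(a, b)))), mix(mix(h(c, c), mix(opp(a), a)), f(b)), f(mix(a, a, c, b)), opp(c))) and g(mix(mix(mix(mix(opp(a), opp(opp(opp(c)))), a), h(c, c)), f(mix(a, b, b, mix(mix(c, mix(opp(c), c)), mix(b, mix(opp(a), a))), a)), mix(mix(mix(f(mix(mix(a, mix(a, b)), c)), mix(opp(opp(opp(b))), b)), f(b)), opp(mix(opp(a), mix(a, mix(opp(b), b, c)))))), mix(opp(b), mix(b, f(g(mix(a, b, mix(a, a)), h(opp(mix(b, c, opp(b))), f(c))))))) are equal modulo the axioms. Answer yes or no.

Answer: no — g(f(g(mix(a, a, a, b), h(opp(c), f(c)))), mix(f(b), f(mix(a, a, b, b, b, c)), f(mix(a, a, b, c)), h(c, c), opp(c), opp(c))) vs g(mix(f(b), f(mix(a, a, b, b, b, c)), f(mix(a, a, b, c)), h(c, c), opp(c), opp(c)), f(g(mix(a, a, a, b), h(opp(c), f(c)))))

Derivation:
Left:  g(f(g(mix(a, b, a, a), h(opp(c), f(c)))), mix(opp(c), mix(b, opp(b), f(mix(mix(b, b), c, a, mix(a, b)))), mix(mix(h(c, c), mix(opp(a), a)), f(b)), f(mix(a, a, c, b)), opp(c)))
  Focus inside:  mix(opp(c), mix(b, opp(b), f(mix(mix(b, b), c, a, mix(a, b)))), mix(mix(h(c, c), mix(opp(a), a)), f(b)), f(mix(a, a, c, b)), opp(c))
  Inverses cancel:  b cancels; a cancels
  Collect terms:  mix(opp(c), opp(c), f(mix(a, a, b, b, b, c)), h(c, c), f(b), f(mix(a, a, b, c)))
  Order the arguments:  mix(f(b), f(mix(a, a, b, b, b, c)), f(mix(a, a, b, c)), h(c, c), opp(c), opp(c))
  Rebuild:  g(f(g(mix(a, a, a, b), h(opp(c), f(c)))), mix(f(b), f(mix(a, a, b, b, b, c)), f(mix(a, a, b, c)), h(c, c), opp(c), opp(c)))
Right:  g(mix(mix(mix(mix(opp(a), opp(opp(opp(c)))), a), h(c, c)), f(mix(a, b, b, mix(mix(c, mix(opp(c), c)), mix(b, mix(opp(a), a))), a)), mix(mix(mix(f(mix(mix(a, mix(a, b)), c)), mix(opp(opp(opp(b))), b)), f(b)), opp(mix(opp(a), mix(a, mix(opp(b), b, c)))))), mix(opp(b), mix(b, f(g(mix(a, b, mix(a, a)), h(opp(mix(b, c, opp(b))), f(c)))))))
  Focus inside:  mix(mix(mix(mix(opp(a), opp(opp(opp(c)))), a), h(c, c)), f(mix(a, b, b, mix(mix(c, mix(opp(c), c)), mix(b, mix(opp(a), a))), a)), mix(mix(mix(f(mix(mix(a, mix(a, b)), c)), mix(opp(opp(opp(b))), b)), f(b)), opp(mix(opp(a), mix(a, mix(opp(b), b, c))))))
  Push opp inside:  distribute opp over mix and collapse double opp
  Cancel:  a cancels; b cancels
  Collect terms:  mix(opp(c), opp(c), h(c, c), f(mix(a, a, b, b, b, c)), f(mix(a, a, b, c)), f(b))
  Sort:  mix(f(b), f(mix(a, a, b, b, b, c)), f(mix(a, a, b, c)), h(c, c), opp(c), opp(c))
  Put back:  g(mix(f(b), f(mix(a, a, b, b, b, c)), f(mix(a, a, b, c)), h(c, c), opp(c), opp(c)), f(g(mix(a, a, a, b), h(opp(c), f(c)))))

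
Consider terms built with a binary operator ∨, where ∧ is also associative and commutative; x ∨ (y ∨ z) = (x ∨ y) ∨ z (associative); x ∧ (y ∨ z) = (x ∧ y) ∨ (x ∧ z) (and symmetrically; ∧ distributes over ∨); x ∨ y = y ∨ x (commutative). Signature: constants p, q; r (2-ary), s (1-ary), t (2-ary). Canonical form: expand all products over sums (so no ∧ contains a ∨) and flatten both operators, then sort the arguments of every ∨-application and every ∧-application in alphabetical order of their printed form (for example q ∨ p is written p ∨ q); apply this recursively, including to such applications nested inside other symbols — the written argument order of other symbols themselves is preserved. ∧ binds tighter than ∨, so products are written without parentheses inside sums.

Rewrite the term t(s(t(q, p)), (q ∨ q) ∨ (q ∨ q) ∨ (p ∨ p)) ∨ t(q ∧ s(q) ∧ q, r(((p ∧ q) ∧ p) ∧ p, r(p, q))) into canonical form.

Answer: t(q ∧ q ∧ s(q), r(p ∧ p ∧ p ∧ q, r(p, q))) ∨ t(s(t(q, p)), p ∨ p ∨ q ∨ q ∨ q ∨ q)

Derivation:
Flatten:  t(s(t(q, p)), p ∨ p ∨ q ∨ q ∨ q ∨ q) ∨ t(q ∧ q ∧ s(q), r(p ∧ p ∧ p ∧ q, r(p, q)))
Sort:  t(q ∧ q ∧ s(q), r(p ∧ p ∧ p ∧ q, r(p, q))) ∨ t(s(t(q, p)), p ∨ p ∨ q ∨ q ∨ q ∨ q)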